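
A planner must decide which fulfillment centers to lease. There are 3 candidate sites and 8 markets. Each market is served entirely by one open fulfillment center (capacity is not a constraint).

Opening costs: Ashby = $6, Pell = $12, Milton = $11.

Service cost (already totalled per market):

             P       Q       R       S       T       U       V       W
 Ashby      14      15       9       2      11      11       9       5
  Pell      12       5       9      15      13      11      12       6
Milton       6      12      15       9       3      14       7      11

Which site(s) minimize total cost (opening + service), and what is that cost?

For any fixed open set, each market goes to its cheapest open site; total = fixed + service.
{Ashby, Milton}: P→Milton 6, Q→Milton 12, R→Ashby 9, S→Ashby 2, T→Milton 3, U→Ashby 11, V→Milton 7, W→Ashby 5. Service 55; fixed 17; total 72.
{Ashby, Pell, Milton}: service 48 + fixed 29 = 77
{Pell, Milton}: P→Milton 6, Q→Pell 5, R→Pell 9, S→Milton 9, T→Milton 3, U→Pell 11, V→Milton 7, W→Pell 6. Service 56; fixed 23; total 79.
{Ashby}: P→Ashby 14, Q→Ashby 15, R→Ashby 9, S→Ashby 2, T→Ashby 11, U→Ashby 11, V→Ashby 9, W→Ashby 5. Service 76; fixed 6; total 82.
(All 7 nonempty subsets were checked; Ashby and Milton is lowest.)

Open Ashby and Milton; minimum total cost 72.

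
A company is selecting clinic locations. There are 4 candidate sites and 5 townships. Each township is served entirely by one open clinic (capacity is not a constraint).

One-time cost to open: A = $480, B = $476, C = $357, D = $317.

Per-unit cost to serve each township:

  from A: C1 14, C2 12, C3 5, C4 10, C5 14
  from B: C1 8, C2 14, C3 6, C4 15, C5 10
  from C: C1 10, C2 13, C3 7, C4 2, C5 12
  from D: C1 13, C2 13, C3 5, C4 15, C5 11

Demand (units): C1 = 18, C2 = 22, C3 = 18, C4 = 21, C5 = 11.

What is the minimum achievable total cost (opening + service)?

Minimum total cost: 1123

For any fixed open set, each township goes to its cheapest open site; total = fixed + service.
{C}: C1→C 10·18=180, C2→C 13·22=286, C3→C 7·18=126, C4→C 2·21=42, C5→C 12·11=132. Service 766; fixed 357; total 1123.
{D}: service 1046 + fixed 317 = 1363
{C, D}: C1→C 10·18=180, C2→C 13·22=286, C3→D 5·18=90, C4→C 2·21=42, C5→D 11·11=121. Service 719; fixed 674; total 1393.
{A, B, C, D}: C1→B 8·18=144, C2→A 12·22=264, C3→A 5·18=90, C4→C 2·21=42, C5→B 10·11=110. Service 650; fixed 1630; total 2280.
(All 15 nonempty subsets were checked; C only is lowest.)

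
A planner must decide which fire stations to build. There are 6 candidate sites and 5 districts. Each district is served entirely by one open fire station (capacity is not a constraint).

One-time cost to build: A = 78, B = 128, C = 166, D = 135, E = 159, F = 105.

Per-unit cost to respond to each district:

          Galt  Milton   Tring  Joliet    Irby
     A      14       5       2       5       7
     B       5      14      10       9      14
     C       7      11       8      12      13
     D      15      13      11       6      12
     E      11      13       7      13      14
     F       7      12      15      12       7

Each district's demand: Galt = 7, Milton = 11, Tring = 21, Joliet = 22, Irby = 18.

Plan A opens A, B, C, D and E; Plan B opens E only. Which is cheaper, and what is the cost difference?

Plan A is cheaper by 30.

Plan A: {A, B, C, D, E}: Galt→B 5·7=35, Milton→A 5·11=55, Tring→A 2·21=42, Joliet→A 5·22=110, Irby→A 7·18=126. Service 368; fixed 666; total 1034.
Plan B: {E}: Galt→E 11·7=77, Milton→E 13·11=143, Tring→E 7·21=147, Joliet→E 13·22=286, Irby→E 14·18=252. Service 905; fixed 159; total 1064.
Difference: |1034 − 1064| = 30.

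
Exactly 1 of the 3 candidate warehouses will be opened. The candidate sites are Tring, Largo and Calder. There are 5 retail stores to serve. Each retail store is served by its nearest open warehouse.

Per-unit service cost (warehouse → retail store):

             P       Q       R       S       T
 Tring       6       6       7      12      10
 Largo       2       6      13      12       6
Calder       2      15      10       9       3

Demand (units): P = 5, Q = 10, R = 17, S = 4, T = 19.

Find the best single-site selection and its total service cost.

Choose Calder only; total service cost 423.

With exactly 1 open, each retail store uses its cheapest among the chosen.
{Calder}: P→Calder 2·5=10, Q→Calder 15·10=150, R→Calder 10·17=170, S→Calder 9·4=36, T→Calder 3·19=57. Service cost 423.
{Tring}: service cost 447
{Largo}: service cost 453
Among all 3 size-1 choices, {Calder} is lowest.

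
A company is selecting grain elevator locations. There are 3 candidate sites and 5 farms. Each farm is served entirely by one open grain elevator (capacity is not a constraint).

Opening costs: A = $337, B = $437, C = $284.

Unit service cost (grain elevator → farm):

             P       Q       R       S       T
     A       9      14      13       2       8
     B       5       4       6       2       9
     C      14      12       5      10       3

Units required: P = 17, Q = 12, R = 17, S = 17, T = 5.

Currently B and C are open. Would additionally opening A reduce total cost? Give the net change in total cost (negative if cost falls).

No — net change +337 (cost rises by 337).

Current service cost with {B, C}: 267.
Adding A: each farm re-picks its cheapest; new service cost 267, saving 0.
Extra fixed cost: 337. Net change = 337 − 0 = 337.
(Totals: 988 → 1325.)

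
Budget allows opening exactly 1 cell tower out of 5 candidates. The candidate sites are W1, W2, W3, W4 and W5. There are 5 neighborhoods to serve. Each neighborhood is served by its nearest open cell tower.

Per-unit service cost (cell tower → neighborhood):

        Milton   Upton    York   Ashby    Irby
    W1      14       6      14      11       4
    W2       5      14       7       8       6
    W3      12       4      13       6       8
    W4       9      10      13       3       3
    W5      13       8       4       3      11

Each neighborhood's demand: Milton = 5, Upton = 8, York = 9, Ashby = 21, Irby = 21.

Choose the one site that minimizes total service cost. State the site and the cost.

Choose W4 only; total service cost 368.

With exactly 1 open, each neighborhood uses its cheapest among the chosen.
{W4}: Milton→W4 9·5=45, Upton→W4 10·8=80, York→W4 13·9=117, Ashby→W4 3·21=63, Irby→W4 3·21=63. Service cost 368.
{W5}: service cost 459
{W2}: service cost 494
Among all 5 size-1 choices, {W4} is lowest.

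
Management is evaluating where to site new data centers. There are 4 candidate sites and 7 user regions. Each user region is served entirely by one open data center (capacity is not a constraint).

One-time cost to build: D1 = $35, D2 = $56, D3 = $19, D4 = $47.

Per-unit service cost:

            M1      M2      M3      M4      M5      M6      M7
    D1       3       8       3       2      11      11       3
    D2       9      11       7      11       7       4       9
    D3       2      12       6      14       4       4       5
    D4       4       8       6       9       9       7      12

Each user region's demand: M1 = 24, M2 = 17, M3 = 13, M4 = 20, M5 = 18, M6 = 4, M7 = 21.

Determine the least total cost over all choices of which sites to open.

Minimum total cost: 468

For any fixed open set, each user region goes to its cheapest open site; total = fixed + service.
{D1, D3}: M1→D3 2·24=48, M2→D1 8·17=136, M3→D1 3·13=39, M4→D1 2·20=40, M5→D3 4·18=72, M6→D3 4·4=16, M7→D1 3·21=63. Service 414; fixed 54; total 468.
{D1, D3, D4}: service 414 + fixed 101 = 515
{D1, D2, D3}: service 414 + fixed 110 = 524
{D1, D2, D3, D4}: M1→D3 2·24=48, M2→D1 8·17=136, M3→D1 3·13=39, M4→D1 2·20=40, M5→D3 4·18=72, M6→D2 4·4=16, M7→D1 3·21=63. Service 414; fixed 157; total 571.
No other subset beats 468.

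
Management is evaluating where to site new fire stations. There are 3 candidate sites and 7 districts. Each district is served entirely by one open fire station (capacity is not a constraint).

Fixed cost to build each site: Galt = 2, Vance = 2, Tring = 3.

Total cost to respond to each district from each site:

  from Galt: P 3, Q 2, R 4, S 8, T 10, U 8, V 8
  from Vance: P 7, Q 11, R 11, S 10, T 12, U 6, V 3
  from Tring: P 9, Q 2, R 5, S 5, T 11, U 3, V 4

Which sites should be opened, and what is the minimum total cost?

For any fixed open set, each district goes to its cheapest open site; total = fixed + service.
{Galt, Tring}: P→Galt 3, Q→Galt 2, R→Galt 4, S→Tring 5, T→Galt 10, U→Tring 3, V→Tring 4. Service 31; fixed 5; total 36.
{Galt, Vance, Tring}: P→Galt 3, Q→Galt 2, R→Galt 4, S→Tring 5, T→Galt 10, U→Tring 3, V→Vance 3. Service 30; fixed 7; total 37.
{Galt, Vance}: service 36 + fixed 4 = 40
{Galt}: P→Galt 3, Q→Galt 2, R→Galt 4, S→Galt 8, T→Galt 10, U→Galt 8, V→Galt 8. Service 43; fixed 2; total 45.
No other subset beats 36.

Open Galt and Tring; minimum total cost 36.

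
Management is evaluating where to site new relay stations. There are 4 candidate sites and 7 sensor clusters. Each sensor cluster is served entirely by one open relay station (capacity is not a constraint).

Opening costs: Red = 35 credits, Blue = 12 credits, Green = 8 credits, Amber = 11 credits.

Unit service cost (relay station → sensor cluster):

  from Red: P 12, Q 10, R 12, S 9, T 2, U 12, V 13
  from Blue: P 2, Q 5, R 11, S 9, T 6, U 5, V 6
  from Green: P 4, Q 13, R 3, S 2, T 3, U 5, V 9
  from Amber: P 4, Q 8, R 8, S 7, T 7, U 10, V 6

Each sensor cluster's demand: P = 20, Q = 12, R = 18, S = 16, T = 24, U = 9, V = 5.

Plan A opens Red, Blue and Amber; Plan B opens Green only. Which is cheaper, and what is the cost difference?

Plan B is cheaper by 45.

Plan A: {Red, Blue, Amber}: P→Blue 2·20=40, Q→Blue 5·12=60, R→Amber 8·18=144, S→Amber 7·16=112, T→Red 2·24=48, U→Blue 5·9=45, V→Blue 6·5=30. Service 479; fixed 58; total 537.
Plan B: {Green}: P→Green 4·20=80, Q→Green 13·12=156, R→Green 3·18=54, S→Green 2·16=32, T→Green 3·24=72, U→Green 5·9=45, V→Green 9·5=45. Service 484; fixed 8; total 492.
Difference: |537 − 492| = 45.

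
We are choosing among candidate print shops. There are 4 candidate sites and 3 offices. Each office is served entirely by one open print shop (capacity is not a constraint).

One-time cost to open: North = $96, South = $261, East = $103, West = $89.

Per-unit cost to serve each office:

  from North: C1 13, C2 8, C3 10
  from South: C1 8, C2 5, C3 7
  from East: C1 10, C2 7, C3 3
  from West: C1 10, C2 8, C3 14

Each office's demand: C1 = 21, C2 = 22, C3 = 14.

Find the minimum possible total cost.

Minimum total cost: 509

For any fixed open set, each office goes to its cheapest open site; total = fixed + service.
{East}: C1→East 10·21=210, C2→East 7·22=154, C3→East 3·14=42. Service 406; fixed 103; total 509.
{East, West}: C1→East 10·21=210, C2→East 7·22=154, C3→East 3·14=42. Service 406; fixed 192; total 598.
{North, East}: service 406 + fixed 199 = 605
{North, South, East, West}: service 320 + fixed 549 = 869
(All 15 nonempty subsets were checked; East only is lowest.)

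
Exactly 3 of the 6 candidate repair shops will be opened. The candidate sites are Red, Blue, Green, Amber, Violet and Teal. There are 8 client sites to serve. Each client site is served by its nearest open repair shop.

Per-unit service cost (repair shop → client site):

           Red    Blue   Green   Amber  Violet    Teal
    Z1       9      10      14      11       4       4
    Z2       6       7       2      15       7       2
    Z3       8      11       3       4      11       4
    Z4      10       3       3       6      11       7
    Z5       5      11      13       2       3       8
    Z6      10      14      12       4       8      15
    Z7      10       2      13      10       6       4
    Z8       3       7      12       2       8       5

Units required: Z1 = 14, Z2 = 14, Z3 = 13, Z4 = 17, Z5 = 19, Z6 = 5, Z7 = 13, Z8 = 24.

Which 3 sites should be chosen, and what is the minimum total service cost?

Choose Blue, Amber and Teal; total service cost 319.

With exactly 3 open, each client site uses its cheapest among the chosen.
{Blue, Amber, Teal}: Z1→Teal 4·14=56, Z2→Teal 2·14=28, Z3→Amber 4·13=52, Z4→Blue 3·17=51, Z5→Amber 2·19=38, Z6→Amber 4·5=20, Z7→Blue 2·13=26, Z8→Amber 2·24=48. Service cost 319.
{Green, Amber, Teal}: service cost 332
{Green, Amber, Violet}: service cost 358
Among all 20 size-3 choices, {Blue, Amber, Teal} is lowest.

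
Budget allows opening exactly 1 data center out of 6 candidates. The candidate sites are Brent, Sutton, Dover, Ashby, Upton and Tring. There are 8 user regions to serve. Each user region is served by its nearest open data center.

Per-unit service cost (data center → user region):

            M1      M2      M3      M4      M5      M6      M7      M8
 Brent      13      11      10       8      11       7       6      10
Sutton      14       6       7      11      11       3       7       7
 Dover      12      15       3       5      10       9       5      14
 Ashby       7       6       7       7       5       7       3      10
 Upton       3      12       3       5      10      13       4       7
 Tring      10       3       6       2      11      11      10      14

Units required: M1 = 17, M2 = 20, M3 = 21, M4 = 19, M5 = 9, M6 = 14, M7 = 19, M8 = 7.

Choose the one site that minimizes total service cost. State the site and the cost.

Choose Ashby only; total service cost 789.

With exactly 1 open, each user region uses its cheapest among the chosen.
{Ashby}: M1→Ashby 7·17=119, M2→Ashby 6·20=120, M3→Ashby 7·21=147, M4→Ashby 7·19=133, M5→Ashby 5·9=45, M6→Ashby 7·14=98, M7→Ashby 3·19=57, M8→Ashby 10·7=70. Service cost 789.
{Upton}: service cost 846
{Tring}: service cost 935
Among all 6 size-1 choices, {Ashby} is lowest.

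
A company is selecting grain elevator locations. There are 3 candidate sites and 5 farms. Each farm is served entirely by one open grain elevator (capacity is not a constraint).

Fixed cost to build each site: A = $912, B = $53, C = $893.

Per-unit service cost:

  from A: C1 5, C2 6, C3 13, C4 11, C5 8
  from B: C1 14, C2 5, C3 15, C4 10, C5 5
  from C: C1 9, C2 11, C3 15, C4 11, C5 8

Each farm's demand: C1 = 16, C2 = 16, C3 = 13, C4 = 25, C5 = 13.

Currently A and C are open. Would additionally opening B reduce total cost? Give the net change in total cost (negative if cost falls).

Yes — net change −27 (cost falls by 27).

Current service cost with {A, C}: 724.
Adding B: each farm re-picks its cheapest; new service cost 644, saving 80.
Extra fixed cost: 53. Net change = 53 − 80 = -27.
(Totals: 2529 → 2502.)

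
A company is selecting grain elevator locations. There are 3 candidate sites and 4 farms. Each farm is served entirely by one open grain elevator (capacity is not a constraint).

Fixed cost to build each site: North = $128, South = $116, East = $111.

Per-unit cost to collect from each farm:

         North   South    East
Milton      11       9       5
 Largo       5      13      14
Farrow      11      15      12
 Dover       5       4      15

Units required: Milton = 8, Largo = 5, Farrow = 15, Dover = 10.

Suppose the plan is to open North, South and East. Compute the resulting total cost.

Each farm is assigned to its cheapest site among the open ones.
{North, South, East}: Milton→East 5·8=40, Largo→North 5·5=25, Farrow→North 11·15=165, Dover→South 4·10=40. Service 270; fixed 355; total 625.

Total cost: 625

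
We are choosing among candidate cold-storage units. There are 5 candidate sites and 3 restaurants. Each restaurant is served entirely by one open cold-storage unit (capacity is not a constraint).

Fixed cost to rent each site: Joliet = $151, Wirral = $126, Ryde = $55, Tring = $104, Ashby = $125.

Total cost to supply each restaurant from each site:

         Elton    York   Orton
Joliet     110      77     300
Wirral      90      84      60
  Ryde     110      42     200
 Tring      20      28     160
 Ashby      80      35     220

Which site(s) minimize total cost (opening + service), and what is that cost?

Open Tring only; minimum total cost 312.

For any fixed open set, each restaurant goes to its cheapest open site; total = fixed + service.
{Tring}: Elton→Tring 20, York→Tring 28, Orton→Tring 160. Service 208; fixed 104; total 312.
{Wirral, Tring}: Elton→Tring 20, York→Tring 28, Orton→Wirral 60. Service 108; fixed 230; total 338.
{Wirral}: service 234 + fixed 126 = 360
{Joliet, Wirral, Ryde, Tring, Ashby}: Elton→Tring 20, York→Tring 28, Orton→Wirral 60. Service 108; fixed 561; total 669.
No other subset beats 312.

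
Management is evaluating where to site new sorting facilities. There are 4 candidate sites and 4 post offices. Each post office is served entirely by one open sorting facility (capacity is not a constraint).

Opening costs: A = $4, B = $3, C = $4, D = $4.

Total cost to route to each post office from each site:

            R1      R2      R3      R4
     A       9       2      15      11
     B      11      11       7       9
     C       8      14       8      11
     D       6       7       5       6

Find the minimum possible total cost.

Minimum total cost: 27

For any fixed open set, each post office goes to its cheapest open site; total = fixed + service.
{A, D}: R1→D 6, R2→A 2, R3→D 5, R4→D 6. Service 19; fixed 8; total 27.
{D}: service 24 + fixed 4 = 28
{A, B, D}: R1→D 6, R2→A 2, R3→D 5, R4→D 6. Service 19; fixed 11; total 30.
{A, B, C, D}: R1→D 6, R2→A 2, R3→D 5, R4→D 6. Service 19; fixed 15; total 34.
No other subset beats 27.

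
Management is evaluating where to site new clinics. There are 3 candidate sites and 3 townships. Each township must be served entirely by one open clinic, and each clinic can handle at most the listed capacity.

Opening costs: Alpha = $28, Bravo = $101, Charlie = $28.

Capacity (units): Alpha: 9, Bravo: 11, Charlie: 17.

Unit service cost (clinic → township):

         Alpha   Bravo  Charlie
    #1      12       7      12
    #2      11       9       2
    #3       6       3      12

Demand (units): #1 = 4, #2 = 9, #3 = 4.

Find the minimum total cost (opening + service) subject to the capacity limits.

Minimum total cost: 142

Open {Charlie}: #1→Charlie 12·4=48, #2→Charlie 2·9=18, #3→Charlie 12·4=48.
Loads: Charlie carries 17/17. Service 114; fixed 28; total 142.
Next best feasible plan costs 146.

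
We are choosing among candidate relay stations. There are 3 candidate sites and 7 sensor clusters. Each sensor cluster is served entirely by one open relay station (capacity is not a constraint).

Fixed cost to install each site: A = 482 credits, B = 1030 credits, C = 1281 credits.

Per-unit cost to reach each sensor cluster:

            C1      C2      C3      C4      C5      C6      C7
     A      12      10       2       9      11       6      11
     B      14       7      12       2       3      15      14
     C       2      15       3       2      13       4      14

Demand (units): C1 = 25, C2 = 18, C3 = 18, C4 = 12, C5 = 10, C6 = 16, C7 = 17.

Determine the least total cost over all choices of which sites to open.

For any fixed open set, each sensor cluster goes to its cheapest open site; total = fixed + service.
{A}: C1→A 12·25=300, C2→A 10·18=180, C3→A 2·18=36, C4→A 9·12=108, C5→A 11·10=110, C6→A 6·16=96, C7→A 11·17=187. Service 1017; fixed 482; total 1499.
{C}: C1→C 2·25=50, C2→C 15·18=270, C3→C 3·18=54, C4→C 2·12=24, C5→C 13·10=130, C6→C 4·16=64, C7→C 14·17=238. Service 830; fixed 1281; total 2111.
{B}: C1→B 14·25=350, C2→B 7·18=126, C3→B 12·18=216, C4→B 2·12=24, C5→B 3·10=30, C6→B 15·16=240, C7→B 14·17=238. Service 1224; fixed 1030; total 2254.
{A, B, C}: C1→C 2·25=50, C2→B 7·18=126, C3→A 2·18=36, C4→B 2·12=24, C5→B 3·10=30, C6→C 4·16=64, C7→A 11·17=187. Service 517; fixed 2793; total 3310.
No other subset beats 1499.

Minimum total cost: 1499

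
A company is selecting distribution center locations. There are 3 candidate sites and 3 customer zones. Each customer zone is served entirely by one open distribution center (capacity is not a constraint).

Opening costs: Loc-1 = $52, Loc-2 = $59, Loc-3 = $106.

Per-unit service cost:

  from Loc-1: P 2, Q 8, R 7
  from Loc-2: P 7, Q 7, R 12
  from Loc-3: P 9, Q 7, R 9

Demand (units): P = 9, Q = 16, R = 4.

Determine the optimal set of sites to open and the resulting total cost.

Open Loc-1 only; minimum total cost 226.

For any fixed open set, each customer zone goes to its cheapest open site; total = fixed + service.
{Loc-1}: P→Loc-1 2·9=18, Q→Loc-1 8·16=128, R→Loc-1 7·4=28. Service 174; fixed 52; total 226.
{Loc-1, Loc-2}: service 158 + fixed 111 = 269
{Loc-2}: service 223 + fixed 59 = 282
{Loc-1, Loc-2, Loc-3}: service 158 + fixed 217 = 375
No other subset beats 226.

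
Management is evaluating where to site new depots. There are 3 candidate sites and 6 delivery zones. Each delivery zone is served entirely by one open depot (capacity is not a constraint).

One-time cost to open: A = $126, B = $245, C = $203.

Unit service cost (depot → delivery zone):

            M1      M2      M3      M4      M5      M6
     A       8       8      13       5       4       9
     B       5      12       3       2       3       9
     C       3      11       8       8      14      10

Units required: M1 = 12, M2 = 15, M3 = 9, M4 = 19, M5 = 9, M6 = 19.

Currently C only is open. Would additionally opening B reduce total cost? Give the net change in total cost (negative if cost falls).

Yes — net change −32 (cost falls by 32).

Current service cost with {C}: 741.
Adding B: each delivery zone re-picks its cheapest; new service cost 464, saving 277.
Extra fixed cost: 245. Net change = 245 − 277 = -32.
(Totals: 944 → 912.)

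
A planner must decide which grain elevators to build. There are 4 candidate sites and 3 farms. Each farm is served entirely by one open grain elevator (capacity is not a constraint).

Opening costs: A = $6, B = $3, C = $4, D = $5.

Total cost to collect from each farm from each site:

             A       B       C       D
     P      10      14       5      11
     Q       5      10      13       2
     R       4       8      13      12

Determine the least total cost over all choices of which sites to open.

For any fixed open set, each farm goes to its cheapest open site; total = fixed + service.
{A, C}: P→C 5, Q→A 5, R→A 4. Service 14; fixed 10; total 24.
{A}: service 19 + fixed 6 = 25
{A, C, D}: P→C 5, Q→D 2, R→A 4. Service 11; fixed 15; total 26.
{A, B, C, D}: service 11 + fixed 18 = 29
No other subset beats 24.

Minimum total cost: 24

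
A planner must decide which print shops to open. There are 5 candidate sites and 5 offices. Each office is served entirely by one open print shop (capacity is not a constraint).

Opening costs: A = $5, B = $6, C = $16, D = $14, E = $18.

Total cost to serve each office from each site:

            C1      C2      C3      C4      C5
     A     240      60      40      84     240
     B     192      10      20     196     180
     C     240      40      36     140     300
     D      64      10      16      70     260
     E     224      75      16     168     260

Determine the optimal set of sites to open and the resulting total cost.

For any fixed open set, each office goes to its cheapest open site; total = fixed + service.
{B, D}: C1→D 64, C2→B 10, C3→D 16, C4→D 70, C5→B 180. Service 340; fixed 20; total 360.
{A, B, D}: C1→D 64, C2→B 10, C3→D 16, C4→D 70, C5→B 180. Service 340; fixed 25; total 365.
{B, C, D}: service 340 + fixed 36 = 376
{A, B, C, D, E}: service 340 + fixed 59 = 399
No other subset beats 360.

Open B and D; minimum total cost 360.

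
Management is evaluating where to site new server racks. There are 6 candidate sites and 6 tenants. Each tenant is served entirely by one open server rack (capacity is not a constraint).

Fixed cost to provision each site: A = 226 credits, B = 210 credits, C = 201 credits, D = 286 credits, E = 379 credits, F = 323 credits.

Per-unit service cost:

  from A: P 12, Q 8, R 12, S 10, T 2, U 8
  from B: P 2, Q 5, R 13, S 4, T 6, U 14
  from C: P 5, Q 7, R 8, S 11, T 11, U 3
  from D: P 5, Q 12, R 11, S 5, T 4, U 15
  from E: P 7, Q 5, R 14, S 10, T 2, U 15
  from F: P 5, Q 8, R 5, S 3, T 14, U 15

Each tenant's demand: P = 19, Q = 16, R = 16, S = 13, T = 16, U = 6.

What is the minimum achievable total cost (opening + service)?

For any fixed open set, each tenant goes to its cheapest open site; total = fixed + service.
{B}: P→B 2·19=38, Q→B 5·16=80, R→B 13·16=208, S→B 4·13=52, T→B 6·16=96, U→B 14·6=84. Service 558; fixed 210; total 768.
{B, C}: P→B 2·19=38, Q→B 5·16=80, R→C 8·16=128, S→B 4·13=52, T→B 6·16=96, U→C 3·6=18. Service 412; fixed 411; total 823.
{C}: service 672 + fixed 201 = 873
{A, B, C, D, E, F}: service 287 + fixed 1625 = 1912
No other subset beats 768.

Minimum total cost: 768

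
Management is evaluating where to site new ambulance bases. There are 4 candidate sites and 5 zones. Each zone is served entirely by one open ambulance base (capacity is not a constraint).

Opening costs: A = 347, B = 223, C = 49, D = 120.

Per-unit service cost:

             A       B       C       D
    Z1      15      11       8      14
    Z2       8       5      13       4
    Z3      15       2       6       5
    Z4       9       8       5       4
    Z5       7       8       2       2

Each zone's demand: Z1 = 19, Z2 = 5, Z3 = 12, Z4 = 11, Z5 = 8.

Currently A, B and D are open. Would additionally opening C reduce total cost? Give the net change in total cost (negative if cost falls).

Yes — net change −8 (cost falls by 8).

Current service cost with {A, B, D}: 313.
Adding C: each zone re-picks its cheapest; new service cost 256, saving 57.
Extra fixed cost: 49. Net change = 49 − 57 = -8.
(Totals: 1003 → 995.)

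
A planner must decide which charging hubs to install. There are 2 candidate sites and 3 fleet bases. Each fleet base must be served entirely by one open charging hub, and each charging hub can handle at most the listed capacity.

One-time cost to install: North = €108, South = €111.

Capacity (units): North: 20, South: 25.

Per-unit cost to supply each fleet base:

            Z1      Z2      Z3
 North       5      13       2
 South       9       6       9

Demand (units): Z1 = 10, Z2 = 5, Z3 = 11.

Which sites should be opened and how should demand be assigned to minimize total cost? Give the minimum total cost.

Open {North, South}: Z1→South 9·10=90, Z2→South 6·5=30, Z3→North 2·11=22.
Loads: North carries 11/20, South carries 15/25. Service 142; fixed 219; total 361.
Next best feasible plan costs 396.

Minimum total cost: 361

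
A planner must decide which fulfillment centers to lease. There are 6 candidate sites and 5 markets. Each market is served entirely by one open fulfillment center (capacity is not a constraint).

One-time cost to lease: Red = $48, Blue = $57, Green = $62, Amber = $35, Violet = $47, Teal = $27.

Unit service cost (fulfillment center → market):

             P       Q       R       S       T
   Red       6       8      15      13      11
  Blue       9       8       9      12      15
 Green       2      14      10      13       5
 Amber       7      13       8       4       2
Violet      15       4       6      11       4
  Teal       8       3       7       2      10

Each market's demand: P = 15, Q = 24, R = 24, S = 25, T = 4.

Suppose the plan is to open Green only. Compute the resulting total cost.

Each market is assigned to its cheapest site among the open ones.
{Green}: P→Green 2·15=30, Q→Green 14·24=336, R→Green 10·24=240, S→Green 13·25=325, T→Green 5·4=20. Service 951; fixed 62; total 1013.

Total cost: 1013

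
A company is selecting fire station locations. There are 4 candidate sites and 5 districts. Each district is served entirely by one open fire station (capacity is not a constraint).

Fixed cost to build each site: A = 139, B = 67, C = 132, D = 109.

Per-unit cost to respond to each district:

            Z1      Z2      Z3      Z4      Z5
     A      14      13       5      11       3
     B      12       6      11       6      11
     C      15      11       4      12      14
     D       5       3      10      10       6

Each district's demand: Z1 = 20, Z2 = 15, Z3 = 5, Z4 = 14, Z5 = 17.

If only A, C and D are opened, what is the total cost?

Total cost: 736

Each district is assigned to its cheapest site among the open ones.
{A, C, D}: Z1→D 5·20=100, Z2→D 3·15=45, Z3→C 4·5=20, Z4→D 10·14=140, Z5→A 3·17=51. Service 356; fixed 380; total 736.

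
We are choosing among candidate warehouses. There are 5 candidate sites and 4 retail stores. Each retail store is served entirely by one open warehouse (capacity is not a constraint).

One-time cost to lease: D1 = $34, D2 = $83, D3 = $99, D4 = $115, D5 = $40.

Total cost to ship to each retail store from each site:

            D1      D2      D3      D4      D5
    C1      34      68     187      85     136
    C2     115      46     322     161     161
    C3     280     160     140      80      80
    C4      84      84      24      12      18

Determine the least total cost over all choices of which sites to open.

For any fixed open set, each retail store goes to its cheapest open site; total = fixed + service.
{D1, D5}: C1→D1 34, C2→D1 115, C3→D5 80, C4→D5 18. Service 247; fixed 74; total 321.
{D1, D2, D5}: C1→D1 34, C2→D2 46, C3→D5 80, C4→D5 18. Service 178; fixed 157; total 335.
{D2, D5}: C1→D2 68, C2→D2 46, C3→D5 80, C4→D5 18. Service 212; fixed 123; total 335.
{D1, D2, D3, D4, D5}: service 172 + fixed 371 = 543
No other subset beats 321.

Minimum total cost: 321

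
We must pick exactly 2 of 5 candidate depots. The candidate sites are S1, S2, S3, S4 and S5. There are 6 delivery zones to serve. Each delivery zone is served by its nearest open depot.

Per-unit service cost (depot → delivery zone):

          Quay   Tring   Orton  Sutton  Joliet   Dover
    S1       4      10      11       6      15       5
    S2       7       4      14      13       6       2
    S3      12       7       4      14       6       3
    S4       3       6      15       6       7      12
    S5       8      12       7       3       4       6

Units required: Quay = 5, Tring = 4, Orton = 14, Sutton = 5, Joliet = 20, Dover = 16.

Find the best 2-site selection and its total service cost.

Choose S3 and S5; total service cost 267.

With exactly 2 open, each delivery zone uses its cheapest among the chosen.
{S3, S5}: Quay→S5 8·5=40, Tring→S3 7·4=28, Orton→S3 4·14=56, Sutton→S5 3·5=15, Joliet→S5 4·20=80, Dover→S3 3·16=48. Service cost 267.
{S2, S5}: service cost 276
{S3, S4}: service cost 293
Among all 10 size-2 choices, {S3, S5} is lowest.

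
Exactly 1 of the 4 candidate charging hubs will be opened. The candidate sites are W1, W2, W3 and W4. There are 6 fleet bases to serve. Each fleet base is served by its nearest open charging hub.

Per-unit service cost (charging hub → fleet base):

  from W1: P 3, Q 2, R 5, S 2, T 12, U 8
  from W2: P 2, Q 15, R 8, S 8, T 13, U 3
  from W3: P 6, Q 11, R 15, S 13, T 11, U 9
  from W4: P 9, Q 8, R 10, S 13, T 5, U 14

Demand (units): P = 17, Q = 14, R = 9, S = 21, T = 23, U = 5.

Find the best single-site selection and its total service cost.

Choose W1 only; total service cost 482.

With exactly 1 open, each fleet base uses its cheapest among the chosen.
{W1}: P→W1 3·17=51, Q→W1 2·14=28, R→W1 5·9=45, S→W1 2·21=42, T→W1 12·23=276, U→W1 8·5=40. Service cost 482.
{W2}: service cost 798
{W4}: service cost 813
Among all 4 size-1 choices, {W1} is lowest.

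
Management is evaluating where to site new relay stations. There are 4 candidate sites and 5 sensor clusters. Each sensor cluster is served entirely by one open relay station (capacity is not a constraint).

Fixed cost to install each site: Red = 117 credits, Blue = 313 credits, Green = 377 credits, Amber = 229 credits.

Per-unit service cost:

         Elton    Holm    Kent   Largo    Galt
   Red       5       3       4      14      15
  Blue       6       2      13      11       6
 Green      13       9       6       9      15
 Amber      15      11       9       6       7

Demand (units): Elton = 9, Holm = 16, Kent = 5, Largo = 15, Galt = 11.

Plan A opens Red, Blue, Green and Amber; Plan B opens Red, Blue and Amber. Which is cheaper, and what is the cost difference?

Plan A: {Red, Blue, Green, Amber}: Elton→Red 5·9=45, Holm→Blue 2·16=32, Kent→Red 4·5=20, Largo→Amber 6·15=90, Galt→Blue 6·11=66. Service 253; fixed 1036; total 1289.
Plan B: {Red, Blue, Amber}: Elton→Red 5·9=45, Holm→Blue 2·16=32, Kent→Red 4·5=20, Largo→Amber 6·15=90, Galt→Blue 6·11=66. Service 253; fixed 659; total 912.
Difference: |1289 − 912| = 377.

Plan B is cheaper by 377.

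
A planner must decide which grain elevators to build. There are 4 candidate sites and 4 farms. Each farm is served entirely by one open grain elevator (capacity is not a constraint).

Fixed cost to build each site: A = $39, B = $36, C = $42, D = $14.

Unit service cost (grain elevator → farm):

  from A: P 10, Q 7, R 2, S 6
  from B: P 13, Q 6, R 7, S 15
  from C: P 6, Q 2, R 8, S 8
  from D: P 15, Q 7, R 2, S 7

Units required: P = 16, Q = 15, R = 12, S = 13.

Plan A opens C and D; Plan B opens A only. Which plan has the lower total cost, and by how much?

Plan A is cheaper by 109.

Plan A: {C, D}: P→C 6·16=96, Q→C 2·15=30, R→D 2·12=24, S→D 7·13=91. Service 241; fixed 56; total 297.
Plan B: {A}: P→A 10·16=160, Q→A 7·15=105, R→A 2·12=24, S→A 6·13=78. Service 367; fixed 39; total 406.
Difference: |297 − 406| = 109.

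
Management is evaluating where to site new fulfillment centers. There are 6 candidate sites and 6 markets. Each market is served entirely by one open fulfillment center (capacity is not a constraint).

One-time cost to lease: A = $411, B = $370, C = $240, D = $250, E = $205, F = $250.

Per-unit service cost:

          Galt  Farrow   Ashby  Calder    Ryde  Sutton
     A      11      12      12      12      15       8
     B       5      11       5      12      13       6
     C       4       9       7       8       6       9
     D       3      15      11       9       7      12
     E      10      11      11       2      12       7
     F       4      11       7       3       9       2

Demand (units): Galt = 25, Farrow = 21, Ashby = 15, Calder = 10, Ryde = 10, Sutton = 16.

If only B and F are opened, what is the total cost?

Total cost: 1178

Each market is assigned to its cheapest site among the open ones.
{B, F}: Galt→F 4·25=100, Farrow→B 11·21=231, Ashby→B 5·15=75, Calder→F 3·10=30, Ryde→F 9·10=90, Sutton→F 2·16=32. Service 558; fixed 620; total 1178.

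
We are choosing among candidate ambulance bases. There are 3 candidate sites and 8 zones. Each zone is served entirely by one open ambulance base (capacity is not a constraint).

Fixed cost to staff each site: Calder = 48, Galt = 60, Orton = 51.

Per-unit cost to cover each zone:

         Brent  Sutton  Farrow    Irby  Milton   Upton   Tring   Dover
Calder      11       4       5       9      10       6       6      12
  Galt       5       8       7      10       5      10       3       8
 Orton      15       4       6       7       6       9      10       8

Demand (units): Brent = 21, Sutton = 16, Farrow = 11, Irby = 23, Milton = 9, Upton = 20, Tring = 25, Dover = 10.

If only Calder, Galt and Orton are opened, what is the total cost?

Each zone is assigned to its cheapest site among the open ones.
{Calder, Galt, Orton}: Brent→Galt 5·21=105, Sutton→Calder 4·16=64, Farrow→Calder 5·11=55, Irby→Orton 7·23=161, Milton→Galt 5·9=45, Upton→Calder 6·20=120, Tring→Galt 3·25=75, Dover→Galt 8·10=80. Service 705; fixed 159; total 864.

Total cost: 864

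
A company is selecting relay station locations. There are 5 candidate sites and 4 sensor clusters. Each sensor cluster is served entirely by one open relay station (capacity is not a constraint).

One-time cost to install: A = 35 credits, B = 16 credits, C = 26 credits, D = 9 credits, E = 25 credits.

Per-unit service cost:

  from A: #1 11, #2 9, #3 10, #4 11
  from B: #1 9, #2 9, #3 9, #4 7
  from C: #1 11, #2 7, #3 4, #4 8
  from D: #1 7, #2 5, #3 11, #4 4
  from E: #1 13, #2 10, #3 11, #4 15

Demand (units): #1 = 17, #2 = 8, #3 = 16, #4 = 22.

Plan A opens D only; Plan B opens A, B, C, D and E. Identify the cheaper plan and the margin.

Plan B is cheaper by 10.

Plan A: {D}: #1→D 7·17=119, #2→D 5·8=40, #3→D 11·16=176, #4→D 4·22=88. Service 423; fixed 9; total 432.
Plan B: {A, B, C, D, E}: #1→D 7·17=119, #2→D 5·8=40, #3→C 4·16=64, #4→D 4·22=88. Service 311; fixed 111; total 422.
Difference: |432 − 422| = 10.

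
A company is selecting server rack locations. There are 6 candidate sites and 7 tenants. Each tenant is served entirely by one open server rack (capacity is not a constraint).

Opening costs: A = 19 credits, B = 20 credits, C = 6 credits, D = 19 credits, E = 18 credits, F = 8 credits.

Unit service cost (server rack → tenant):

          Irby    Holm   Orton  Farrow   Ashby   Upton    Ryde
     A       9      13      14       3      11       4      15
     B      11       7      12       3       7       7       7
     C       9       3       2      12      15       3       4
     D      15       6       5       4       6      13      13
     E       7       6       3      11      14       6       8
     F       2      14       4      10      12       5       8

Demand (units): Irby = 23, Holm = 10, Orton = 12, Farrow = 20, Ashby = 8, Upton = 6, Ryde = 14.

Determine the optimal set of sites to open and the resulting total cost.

Open B, C and F; minimum total cost 324.

For any fixed open set, each tenant goes to its cheapest open site; total = fixed + service.
{B, C, F}: Irby→F 2·23=46, Holm→C 3·10=30, Orton→C 2·12=24, Farrow→B 3·20=60, Ashby→B 7·8=56, Upton→C 3·6=18, Ryde→C 4·14=56. Service 290; fixed 34; total 324.
{A, C, D, F}: service 282 + fixed 52 = 334
{B, C, D, F}: Irby→F 2·23=46, Holm→C 3·10=30, Orton→C 2·12=24, Farrow→B 3·20=60, Ashby→D 6·8=48, Upton→C 3·6=18, Ryde→C 4·14=56. Service 282; fixed 53; total 335.
{A, B, C, D, E, F}: Irby→F 2·23=46, Holm→C 3·10=30, Orton→C 2·12=24, Farrow→A 3·20=60, Ashby→D 6·8=48, Upton→C 3·6=18, Ryde→C 4·14=56. Service 282; fixed 90; total 372.
No other subset beats 324.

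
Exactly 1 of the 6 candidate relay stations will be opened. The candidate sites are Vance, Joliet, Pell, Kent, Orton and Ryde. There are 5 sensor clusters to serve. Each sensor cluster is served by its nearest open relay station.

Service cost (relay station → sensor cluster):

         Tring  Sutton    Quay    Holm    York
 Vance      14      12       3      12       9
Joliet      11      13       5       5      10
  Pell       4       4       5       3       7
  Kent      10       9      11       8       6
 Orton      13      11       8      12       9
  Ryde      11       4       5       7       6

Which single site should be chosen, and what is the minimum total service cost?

Choose Pell only; total service cost 23.

With exactly 1 open, each sensor cluster uses its cheapest among the chosen.
{Pell}: Tring→Pell 4, Sutton→Pell 4, Quay→Pell 5, Holm→Pell 3, York→Pell 7. Service cost 23.
{Ryde}: service cost 33
{Joliet}: service cost 44
Among all 6 size-1 choices, {Pell} is lowest.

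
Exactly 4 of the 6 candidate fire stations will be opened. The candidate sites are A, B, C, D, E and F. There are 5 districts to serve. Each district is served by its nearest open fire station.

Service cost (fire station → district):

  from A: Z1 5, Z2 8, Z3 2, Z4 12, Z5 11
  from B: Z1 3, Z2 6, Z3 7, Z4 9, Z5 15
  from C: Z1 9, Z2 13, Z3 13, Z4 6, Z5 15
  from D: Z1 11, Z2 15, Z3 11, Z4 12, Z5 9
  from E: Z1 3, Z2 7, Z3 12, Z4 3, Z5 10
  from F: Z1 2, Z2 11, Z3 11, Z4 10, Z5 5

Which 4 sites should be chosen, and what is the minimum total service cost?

Choose A, B, E and F; total service cost 18.

With exactly 4 open, each district uses its cheapest among the chosen.
{A, B, E, F}: Z1→F 2, Z2→B 6, Z3→A 2, Z4→E 3, Z5→F 5. Service cost 18.
{A, C, E, F}: service cost 19
{A, D, E, F}: service cost 19
Among all 15 size-4 choices, {A, B, E, F} is lowest.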